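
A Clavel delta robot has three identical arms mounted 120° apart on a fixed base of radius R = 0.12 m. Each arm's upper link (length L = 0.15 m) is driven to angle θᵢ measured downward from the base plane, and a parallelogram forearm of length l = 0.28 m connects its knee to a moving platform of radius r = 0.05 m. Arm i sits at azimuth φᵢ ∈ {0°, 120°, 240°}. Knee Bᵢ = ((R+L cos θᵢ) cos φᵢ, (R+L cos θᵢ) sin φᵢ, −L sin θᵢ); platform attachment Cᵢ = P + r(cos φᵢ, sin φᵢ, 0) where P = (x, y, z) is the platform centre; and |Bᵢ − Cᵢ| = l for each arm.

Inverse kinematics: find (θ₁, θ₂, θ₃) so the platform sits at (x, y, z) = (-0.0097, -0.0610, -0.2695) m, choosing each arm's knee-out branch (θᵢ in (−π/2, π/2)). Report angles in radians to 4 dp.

θ₁ = 0.6111, θ₂ = 0.7856, θ₃ = 0.2620

φ1=0.0° → target in arm frame (-0.0097, -0.0610)
  A cos θ + B sin θ = C:  0.0797·cos θ + -0.2695·sin θ = -0.0893
  θ1 = atan2(B,A) + arccos(C/0.2810) = 0.6111
φ2=120.0° → target in arm frame (-0.0480, 0.0389)
  A cos θ + B sin θ = C:  0.1180·cos θ + -0.2695·sin θ = -0.1072
  γ=atan2(-0.2695,0.1180)=-1.1582;  ψ=arccos(-0.3644)=1.9438;  θ2=γ+ψ≈0.7856
rotate P by −φ3: (0.0577, 0.0221, -0.2695)
  A=0.0123, B=-0.2695, C=(l²−L²−A²−y'²−z²)/(2L)=-0.0579
  √(A²+B²)=0.2698;  θ3 = -1.5251+1.7871 ≈ 0.2620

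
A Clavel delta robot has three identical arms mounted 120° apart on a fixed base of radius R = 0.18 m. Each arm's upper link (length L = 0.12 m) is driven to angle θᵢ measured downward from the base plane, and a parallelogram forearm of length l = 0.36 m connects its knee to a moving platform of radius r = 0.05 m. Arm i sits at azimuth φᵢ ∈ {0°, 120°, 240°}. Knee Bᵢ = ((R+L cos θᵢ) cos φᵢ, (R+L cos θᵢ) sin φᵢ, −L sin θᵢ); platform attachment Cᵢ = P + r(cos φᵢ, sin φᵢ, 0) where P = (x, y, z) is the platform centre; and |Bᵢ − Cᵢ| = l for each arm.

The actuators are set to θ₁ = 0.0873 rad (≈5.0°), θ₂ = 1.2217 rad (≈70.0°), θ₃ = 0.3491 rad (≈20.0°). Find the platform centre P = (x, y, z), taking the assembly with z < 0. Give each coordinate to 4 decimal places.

S1 = (0.2495·cos0.0°, 0.2495·sin0.0°, -0.0105) = (0.2495, 0.0000, -0.0105)
S2 = (0.1710·cos120.0°, 0.1710·sin120.0°, -0.1128) = (-0.0855, 0.1481, -0.1128)
φ3=240.0°: virtual centre (-0.1214, -0.2102, -0.0410), radius l
|S₂|²−|S₁|² = -0.0204;  |S₃|²−|S₁|² = -0.0018
linear system: -0.6701x+0.2963y = -0.0204−-0.2046z; -0.7418x+-0.4205y = -0.0018−-0.0612z
Cramer: x(z) = 0.0182-0.2077z;  y(z) = -0.0278+0.2209z
quadratic in z: (1.0919)z²+(0.1047)z+(-0.0752)=0, √Δ=0.5825 → z ∈ {-0.3147, 0.2188}; z = -0.3147 (taking z<0)
x = 0.0835, y = -0.0973

(0.0835, -0.0973, -0.3147)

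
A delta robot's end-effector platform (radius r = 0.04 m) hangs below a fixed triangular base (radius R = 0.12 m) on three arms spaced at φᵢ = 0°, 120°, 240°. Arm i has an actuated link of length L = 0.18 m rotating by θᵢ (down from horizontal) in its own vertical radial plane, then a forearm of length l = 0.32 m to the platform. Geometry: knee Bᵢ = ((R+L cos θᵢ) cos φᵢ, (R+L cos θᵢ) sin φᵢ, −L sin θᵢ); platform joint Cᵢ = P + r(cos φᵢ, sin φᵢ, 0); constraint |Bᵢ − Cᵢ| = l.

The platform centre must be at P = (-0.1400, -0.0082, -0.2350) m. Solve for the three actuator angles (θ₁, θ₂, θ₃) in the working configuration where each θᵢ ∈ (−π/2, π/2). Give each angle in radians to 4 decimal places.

θ₁ = 1.0474, θ₂ = 0.0871, θ₃ = 0.0000

arm 1 (φ=0.0°): x'=-0.1400, y'=-0.0082
  A=0.2200, B=-0.2350, C=(l²−L²−A²−y'²−z²)/(2L)=-0.0936
  θ1 = atan2(B,A) + arccos(C/0.3219) = 1.0474
arm 2 (φ=120.0°): x'=0.0629, y'=0.1253
  A=0.0171, B=-0.2350, C=(l²−L²−A²−y'²−z²)/(2L)=-0.0034
  γ=atan2(-0.2350,0.0171)=-1.4982;  ψ=arccos(-0.0145)=1.5853;  θ2=γ+ψ≈0.0871
arm 3 (φ=240.0°): x'=0.0771, y'=-0.1171
  A=0.0029, B=-0.2350, C=(l²−L²−A²−y'²−z²)/(2L)=0.0029
  √(A²+B²)=0.2350;  θ3 = -1.5585+1.5585 ≈ 0.0000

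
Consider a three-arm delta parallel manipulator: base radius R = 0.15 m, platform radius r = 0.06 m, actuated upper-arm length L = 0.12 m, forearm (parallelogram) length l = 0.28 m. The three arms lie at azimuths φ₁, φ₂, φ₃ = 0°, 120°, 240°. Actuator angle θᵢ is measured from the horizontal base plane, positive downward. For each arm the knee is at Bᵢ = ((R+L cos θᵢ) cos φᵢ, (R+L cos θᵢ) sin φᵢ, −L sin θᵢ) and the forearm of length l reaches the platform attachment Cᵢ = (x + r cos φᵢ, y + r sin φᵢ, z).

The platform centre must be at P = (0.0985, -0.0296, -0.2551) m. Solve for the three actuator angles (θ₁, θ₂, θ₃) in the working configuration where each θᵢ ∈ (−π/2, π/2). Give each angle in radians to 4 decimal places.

arm 1 (φ=0.0°): x'=0.0985, y'=-0.0296
  A cos θ + B sin θ = C:  -0.0085·cos θ + -0.2551·sin θ = -0.0084
  γ=atan2(-0.2551,-0.0085)=-1.6041;  ψ=arccos(-0.0330)=1.6038;  θ1=γ+ψ≈-0.0003
φ2=120.0° → target in arm frame (-0.0749, -0.0705)
  A=0.1649, B=-0.2551, C=(l²−L²−A²−y'²−z²)/(2L)=-0.1385
  √(A²+B²)=0.3037;  θ2 = -0.9970+2.0442 ≈ 1.0472
rotate P by −φ3: (-0.0236, 0.1001, -0.2551)
  e−x'=0.1136;  (l²−L²−(e−x')²−y'²−z²)/2L = -0.1000
  √(A²+B²)=0.2793;  θ3 = -1.1518+1.9371 ≈ 0.7853

θ₁ = -0.0003, θ₂ = 1.0472, θ₃ = 0.7853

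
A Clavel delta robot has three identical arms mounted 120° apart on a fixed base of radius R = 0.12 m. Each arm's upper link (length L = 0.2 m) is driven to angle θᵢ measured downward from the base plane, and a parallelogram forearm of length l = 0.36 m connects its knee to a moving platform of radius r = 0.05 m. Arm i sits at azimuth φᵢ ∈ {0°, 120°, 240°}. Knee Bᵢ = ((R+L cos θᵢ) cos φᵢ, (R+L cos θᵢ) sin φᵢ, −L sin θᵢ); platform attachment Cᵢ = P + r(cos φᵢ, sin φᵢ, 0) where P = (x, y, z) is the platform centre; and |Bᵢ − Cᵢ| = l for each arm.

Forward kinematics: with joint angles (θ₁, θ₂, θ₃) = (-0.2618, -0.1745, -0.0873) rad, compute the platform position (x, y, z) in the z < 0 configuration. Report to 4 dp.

arm 1 at φ=0.0°: e+L cos θ1 = 0.2632;  S1 = (0.2632, 0.0000, 0.0518)
φ2=120.0°: virtual centre (-0.1335, 0.2312, 0.0347), radius l
φ3=240.0°: virtual centre (-0.1346, -0.2332, 0.0174), radius l
eliminate P² terms by subtracting sphere 1 from 2 and 3
linear system: -0.7933x+0.4624y = 0.0005−-0.0341z; -0.7956x+-0.4663y = 0.0008−-0.0687z
det = 0.7378;  x = -0.0009+-0.0646z,  y = -0.0003+-0.0371z
sphere 1 gives Az²+Bz+C=0 with A=1.0055, B=-0.0694, C=-0.0572;  B²−4AC=0.2349;  roots -0.2065, 0.2755;  negative root z = -0.2065
x = 0.0125, y = 0.0073

(0.0125, 0.0073, -0.2065)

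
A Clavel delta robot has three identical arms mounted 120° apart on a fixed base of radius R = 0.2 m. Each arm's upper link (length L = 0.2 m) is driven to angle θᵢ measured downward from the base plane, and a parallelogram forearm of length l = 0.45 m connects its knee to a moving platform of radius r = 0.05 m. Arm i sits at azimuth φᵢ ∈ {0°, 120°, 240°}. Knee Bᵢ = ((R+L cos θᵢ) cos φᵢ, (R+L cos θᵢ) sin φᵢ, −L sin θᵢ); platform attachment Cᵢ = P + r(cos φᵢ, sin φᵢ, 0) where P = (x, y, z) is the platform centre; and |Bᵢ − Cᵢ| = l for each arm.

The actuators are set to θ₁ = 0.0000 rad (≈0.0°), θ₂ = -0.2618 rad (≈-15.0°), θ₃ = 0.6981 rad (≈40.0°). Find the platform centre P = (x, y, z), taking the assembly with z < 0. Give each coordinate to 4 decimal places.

φ1=0.0°: virtual centre (0.3500, 0.0000, 0.0000), radius l
arm 2 at φ=120.0°: ρ2 = 0.3432;  centre 2 = (-0.1716, 0.2972, 0.0518)
φ3=240.0°: virtual centre (-0.1516, -0.2626, -0.1286), radius l
|centre ₂|²−|centre ₁|² = -0.0020;  |centre ₃|²−|centre ₁|² = -0.0140
linear system: -1.0432x+0.5944y = -0.0020−0.1035z; -1.0032x+-0.5252y = -0.0140−-0.2571z
det = 1.1442;  x = 0.0082+-0.0860z,  y = 0.0110+-0.3252z
quadratic in z: (1.1131)z²+(0.0517)z+(-0.0856)=0, √Δ=0.6194 → z ∈ {-0.3014, 0.2550}; z = -0.3014 (taking z<0)
x = 0.0342, y = 0.1090

(0.0342, 0.1090, -0.3014)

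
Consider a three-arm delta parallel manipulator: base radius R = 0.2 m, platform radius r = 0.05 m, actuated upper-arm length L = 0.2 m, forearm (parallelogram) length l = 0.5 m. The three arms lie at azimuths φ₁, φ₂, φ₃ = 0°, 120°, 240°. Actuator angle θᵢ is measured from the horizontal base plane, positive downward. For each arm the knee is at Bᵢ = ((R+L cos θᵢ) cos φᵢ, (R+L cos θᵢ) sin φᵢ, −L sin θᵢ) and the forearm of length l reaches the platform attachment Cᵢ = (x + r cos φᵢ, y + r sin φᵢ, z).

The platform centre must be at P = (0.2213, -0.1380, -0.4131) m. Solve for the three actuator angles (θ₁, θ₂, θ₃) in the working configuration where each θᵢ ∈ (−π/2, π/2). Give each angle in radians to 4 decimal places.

θ₁ = -0.2618, θ₂ = 1.3088, θ₃ = 0.6107

arm 1 (φ=0.0°): x'=0.2213, y'=-0.1380
  A=-0.0713, B=-0.4131, C=(l²−L²−A²−y'²−z²)/(2L)=0.0381
  √(A²+B²)=0.4192;  θ1 = -1.7417+1.4799 ≈ -0.2618
arm 2 (φ=120.0°): x'=-0.2302, y'=-0.1227
  A=0.3802, B=-0.4131, C=(l²−L²−A²−y'²−z²)/(2L)=-0.3005
  θ2 = atan2(B,A) + arccos(C/0.5614) = 1.3088
φ3=240.0° → target in arm frame (0.0089, 0.2607)
  e−x'=0.1411;  (l²−L²−(e−x')²−y'²−z²)/2L = -0.1213
  θ3 = atan2(B,A) + arccos(C/0.4365) = 0.6107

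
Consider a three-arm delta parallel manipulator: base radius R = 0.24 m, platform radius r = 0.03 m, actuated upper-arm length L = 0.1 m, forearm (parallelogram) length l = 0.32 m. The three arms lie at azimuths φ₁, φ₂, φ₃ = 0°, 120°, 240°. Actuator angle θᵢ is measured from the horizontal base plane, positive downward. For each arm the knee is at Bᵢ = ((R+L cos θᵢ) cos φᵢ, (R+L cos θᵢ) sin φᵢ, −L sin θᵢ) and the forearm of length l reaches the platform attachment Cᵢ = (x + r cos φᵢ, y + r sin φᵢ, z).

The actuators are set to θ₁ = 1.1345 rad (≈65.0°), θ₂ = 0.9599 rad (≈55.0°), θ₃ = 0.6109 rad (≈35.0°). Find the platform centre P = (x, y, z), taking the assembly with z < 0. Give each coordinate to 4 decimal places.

arm 1 at φ=0.0°: e+L cos θ1 = 0.2523;  centre 1 = (0.2523, 0.0000, -0.0906)
centre 2 = (0.2674·cos120.0°, 0.2674·sin120.0°, -0.0819) = (-0.1337, 0.2315, -0.0819)
φ3=240.0°: virtual centre (-0.1460, -0.2528, -0.0574), radius l
subtract pairs → two planes through P
linear system: -0.7719x+0.4631y = 0.0063−0.0174z; -0.7964x+-0.5056y = 0.0167−0.0665z
Cramer: x(z) = -0.0144+0.0522z;  y(z) = -0.0103+0.0494z
quadratic in z: (1.0052)z²+(0.1524)z+(-0.0230)=0, √Δ=0.3400 → z ∈ {-0.2450, 0.0933}; z = -0.2450 (taking z<0)
x = -0.0272, y = -0.0224

(-0.0272, -0.0224, -0.2450)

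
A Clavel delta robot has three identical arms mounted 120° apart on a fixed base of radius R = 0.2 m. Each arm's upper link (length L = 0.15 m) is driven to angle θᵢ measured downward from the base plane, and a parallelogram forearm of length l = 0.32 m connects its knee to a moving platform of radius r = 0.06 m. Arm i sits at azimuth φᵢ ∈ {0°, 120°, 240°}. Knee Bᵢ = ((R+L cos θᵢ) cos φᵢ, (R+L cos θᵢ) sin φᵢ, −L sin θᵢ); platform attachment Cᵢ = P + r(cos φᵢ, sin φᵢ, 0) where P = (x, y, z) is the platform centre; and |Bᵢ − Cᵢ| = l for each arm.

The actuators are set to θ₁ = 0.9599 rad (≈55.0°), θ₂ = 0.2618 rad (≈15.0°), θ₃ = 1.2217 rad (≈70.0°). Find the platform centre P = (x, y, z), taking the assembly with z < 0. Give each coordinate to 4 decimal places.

(-0.0212, 0.1031, -0.2978)

φ1=0.0°: virtual centre (0.2260, 0.0000, -0.1229), radius l
arm 2 at φ=120.0°: (R−r)+L cos θ2 = 0.2849;  O2 = (-0.1424, 0.2467, -0.0388)
O3 = (0.1913·cos240.0°, 0.1913·sin240.0°, -0.1410) = (-0.0957, -0.1657, -0.1410)
subtract pairs → two planes through P
[-0.7370 0.4934 0.1681]·P = 0.0165;  [-0.6434 -0.3314 -0.0362]·P = -0.0097
Cramer: x(z) = -0.0012+0.0674z;  y(z) = 0.0316-0.2400z
into |P−O₁|² = l²: 1.0621z² + 0.1999z + -0.0347 = 0;  Δ = 0.1873;  z = -0.2978 or 0.1096 → z<0 root = -0.2978
x = -0.0212, y = 0.1031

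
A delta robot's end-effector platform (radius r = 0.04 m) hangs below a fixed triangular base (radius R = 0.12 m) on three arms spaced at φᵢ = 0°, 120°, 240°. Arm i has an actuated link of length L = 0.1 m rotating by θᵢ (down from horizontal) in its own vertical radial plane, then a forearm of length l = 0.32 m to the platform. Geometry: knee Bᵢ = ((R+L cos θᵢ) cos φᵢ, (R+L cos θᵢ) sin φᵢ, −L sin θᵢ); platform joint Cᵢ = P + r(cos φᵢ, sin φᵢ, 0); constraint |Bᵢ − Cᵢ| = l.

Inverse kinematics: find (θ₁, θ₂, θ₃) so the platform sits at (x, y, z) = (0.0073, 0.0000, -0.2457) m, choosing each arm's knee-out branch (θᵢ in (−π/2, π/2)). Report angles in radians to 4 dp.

rotate P by −φ1: (0.0073, 0.0000, -0.2457)
  e−x'=0.0727;  (l²−L²−(e−x')²−y'²−z²)/2L = 0.1337
  √(A²+B²)=0.2562;  θ1 = -1.2831+1.0217 ≈ -0.2614
rotate P by −φ2: (-0.0036, -0.0063, -0.2457)
  A cos θ + B sin θ = C:  0.0836·cos θ + -0.2457·sin θ = 0.1250
  θ2 = atan2(B,A) + arccos(C/0.2595) = -0.1742
φ3=240.0° → target in arm frame (-0.0037, 0.0063)
  A cos θ + B sin θ = C:  0.0836·cos θ + -0.2457·sin θ = 0.1250
  √(A²+B²)=0.2595;  θ3 = -1.2426+1.0684 ≈ -0.1742

θ₁ = -0.2614, θ₂ = -0.1742, θ₃ = -0.1742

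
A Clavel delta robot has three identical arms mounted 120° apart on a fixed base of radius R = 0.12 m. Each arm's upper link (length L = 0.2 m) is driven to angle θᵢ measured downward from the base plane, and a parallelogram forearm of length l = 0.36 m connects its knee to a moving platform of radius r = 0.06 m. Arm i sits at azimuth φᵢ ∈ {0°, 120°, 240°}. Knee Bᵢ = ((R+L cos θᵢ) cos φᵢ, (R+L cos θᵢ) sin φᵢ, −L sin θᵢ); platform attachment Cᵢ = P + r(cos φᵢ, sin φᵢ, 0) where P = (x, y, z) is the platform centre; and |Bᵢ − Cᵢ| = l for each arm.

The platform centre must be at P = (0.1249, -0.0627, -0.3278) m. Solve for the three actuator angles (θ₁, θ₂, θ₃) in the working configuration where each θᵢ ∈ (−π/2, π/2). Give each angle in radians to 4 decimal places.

φ1=0.0° → target in arm frame (0.1249, -0.0627)
  e−x'=-0.0649;  (l²−L²−(e−x')²−y'²−z²)/2L = -0.0650
  θ1 = atan2(B,A) + arccos(C/0.3342) = 0.0003
rotate P by −φ2: (-0.1167, -0.0768, -0.3278)
  A=0.1767, B=-0.3278, C=(l²−L²−A²−y'²−z²)/(2L)=-0.1375
  γ=atan2(-0.3278,0.1767)=-1.0763;  ψ=arccos(-0.3692)=1.9489;  θ2=γ+ψ≈0.8726
arm 3 (φ=240.0°): x'=-0.0082, y'=0.1395
  A=0.0682, B=-0.3278, C=(l²−L²−A²−y'²−z²)/(2L)=-0.1049
  √(A²+B²)=0.3348;  θ3 = -1.3658+1.8895 ≈ 0.5237

θ₁ = 0.0003, θ₂ = 0.8726, θ₃ = 0.5237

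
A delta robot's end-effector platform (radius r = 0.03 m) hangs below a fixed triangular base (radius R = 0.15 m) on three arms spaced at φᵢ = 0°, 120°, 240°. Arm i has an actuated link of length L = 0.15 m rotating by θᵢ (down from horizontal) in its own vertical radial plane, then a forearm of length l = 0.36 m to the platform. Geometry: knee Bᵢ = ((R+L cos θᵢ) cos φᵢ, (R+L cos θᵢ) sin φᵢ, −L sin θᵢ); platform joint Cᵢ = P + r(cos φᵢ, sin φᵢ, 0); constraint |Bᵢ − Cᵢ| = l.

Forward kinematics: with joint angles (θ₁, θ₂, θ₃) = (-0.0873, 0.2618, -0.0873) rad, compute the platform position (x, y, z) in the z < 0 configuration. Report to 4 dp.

arm 1 at φ=0.0°: e+L cos θ1 = 0.2694;  O1 = (0.2694, 0.0000, 0.0131)
φ2=120.0°: virtual centre (-0.1324, 0.2294, -0.0388), radius l
O3 = (0.2694·cos240.0°, 0.2694·sin240.0°, 0.0131) = (-0.1347, -0.2333, 0.0131)
subtract pairs → two planes through P
plane₁₂: -0.8037x+0.4588y+-0.1038z = -0.0011
det = 0.7459;  x = 0.0007+-0.0649z,  y = -0.0012+0.1125z
sphere 1 gives Az²+Bz+C=0 with A=1.0169, B=0.0085, C=-0.0572;  B²−4AC=0.2327;  roots -0.2414, 0.2330;  negative root z = -0.2414
x = 0.0164, y = -0.0283

(0.0164, -0.0283, -0.2414)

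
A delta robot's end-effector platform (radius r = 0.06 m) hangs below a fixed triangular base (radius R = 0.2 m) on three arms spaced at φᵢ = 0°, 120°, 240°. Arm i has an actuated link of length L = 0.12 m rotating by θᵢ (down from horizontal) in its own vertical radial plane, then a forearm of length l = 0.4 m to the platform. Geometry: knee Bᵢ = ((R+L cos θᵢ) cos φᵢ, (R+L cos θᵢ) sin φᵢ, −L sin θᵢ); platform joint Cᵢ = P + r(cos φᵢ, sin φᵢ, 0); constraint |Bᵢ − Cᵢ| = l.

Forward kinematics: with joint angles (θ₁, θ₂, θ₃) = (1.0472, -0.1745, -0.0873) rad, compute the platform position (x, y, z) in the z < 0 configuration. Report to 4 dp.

φ1=0.0°: virtual centre (0.2000, 0.0000, -0.1039), radius l
O2 = (0.2582·cos120.0°, 0.2582·sin120.0°, 0.0208) = (-0.1291, 0.2236, 0.0208)
O3 = (0.2595·cos240.0°, 0.2595·sin240.0°, 0.0105) = (-0.1298, -0.2248, 0.0105)
|O₂|²−|O₁|² = 0.0163;  |O₃|²−|O₁|² = 0.0167
linear system: -0.6582x+0.4472y = 0.0163−0.2495z; -0.6595x+-0.4495y = 0.0167−0.2288z
Cramer: x(z) = -0.0250+0.3630z;  y(z) = -0.0004-0.0237z
sphere 1 gives Az²+Bz+C=0 with A=1.1323, B=0.0445, C=-0.0986;  B²−4AC=0.4484;  roots -0.3153, 0.2760;  negative root z = -0.3153
x = -0.1395, y = 0.0071

(-0.1395, 0.0071, -0.3153)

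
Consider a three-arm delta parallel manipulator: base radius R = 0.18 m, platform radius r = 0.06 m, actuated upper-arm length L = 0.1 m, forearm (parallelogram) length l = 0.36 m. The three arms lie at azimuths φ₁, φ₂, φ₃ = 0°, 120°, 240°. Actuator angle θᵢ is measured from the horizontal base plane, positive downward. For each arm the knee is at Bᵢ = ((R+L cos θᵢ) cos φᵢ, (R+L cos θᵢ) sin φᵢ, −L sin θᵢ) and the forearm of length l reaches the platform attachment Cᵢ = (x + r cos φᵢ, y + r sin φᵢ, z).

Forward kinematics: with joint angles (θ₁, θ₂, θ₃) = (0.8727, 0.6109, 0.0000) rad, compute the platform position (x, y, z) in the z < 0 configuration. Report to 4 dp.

arm 1 at φ=0.0°: e+L cos θ1 = 0.1843;  O1 = (0.1843, 0.0000, -0.0766)
O2 = (0.2019·cos120.0°, 0.2019·sin120.0°, -0.0574) = (-0.1010, 0.1749, -0.0574)
φ3=240.0°: virtual centre (-0.1100, -0.1905, 0.0000), radius l
eliminate P² terms by subtracting sphere 1 from 2 and 3
plane₁₂: -0.5705x+0.3497y+0.0385z = 0.0042
det = 0.4232;  x = -0.0109+0.1613z,  y = -0.0057+0.1530z
sphere 1 gives Az²+Bz+C=0 with A=1.0494, B=0.0885, C=-0.0856;  B²−4AC=0.3672;  roots -0.3309, 0.2465;  negative root z = -0.3309
x = -0.0643, y = -0.0563

(-0.0643, -0.0563, -0.3309)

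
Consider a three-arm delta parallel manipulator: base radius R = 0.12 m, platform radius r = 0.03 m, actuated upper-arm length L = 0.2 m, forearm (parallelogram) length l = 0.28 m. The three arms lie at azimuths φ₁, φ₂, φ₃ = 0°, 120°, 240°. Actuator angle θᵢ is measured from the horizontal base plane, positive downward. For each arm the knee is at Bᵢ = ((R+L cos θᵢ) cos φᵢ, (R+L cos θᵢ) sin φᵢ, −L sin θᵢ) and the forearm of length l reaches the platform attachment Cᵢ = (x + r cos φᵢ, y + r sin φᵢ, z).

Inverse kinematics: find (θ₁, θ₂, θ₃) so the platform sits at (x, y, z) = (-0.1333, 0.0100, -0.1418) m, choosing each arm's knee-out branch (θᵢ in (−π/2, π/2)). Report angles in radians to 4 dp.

φ1=0.0° → target in arm frame (-0.1333, 0.0100)
  e−x'=0.2233;  (l²−L²−(e−x')²−y'²−z²)/2L = -0.0792
  √(A²+B²)=0.2645;  θ1 = -0.5658+1.8748 ≈ 1.3090
rotate P by −φ2: (0.0753, 0.1104, -0.1418)
  A cos θ + B sin θ = C:  0.0147·cos θ + -0.1418·sin θ = 0.0147
  θ2 = atan2(B,A) + arccos(C/0.1426) = -0.0001
rotate P by −φ3: (0.0580, -0.1204, -0.1418)
  A cos θ + B sin θ = C:  0.0320·cos θ + -0.1418·sin θ = 0.0069
  γ=atan2(-0.1418,0.0320)=-1.3488;  ψ=arccos(0.0475)=1.5233;  θ3=γ+ψ≈0.1745

θ₁ = 1.3090, θ₂ = -0.0001, θ₃ = 0.1745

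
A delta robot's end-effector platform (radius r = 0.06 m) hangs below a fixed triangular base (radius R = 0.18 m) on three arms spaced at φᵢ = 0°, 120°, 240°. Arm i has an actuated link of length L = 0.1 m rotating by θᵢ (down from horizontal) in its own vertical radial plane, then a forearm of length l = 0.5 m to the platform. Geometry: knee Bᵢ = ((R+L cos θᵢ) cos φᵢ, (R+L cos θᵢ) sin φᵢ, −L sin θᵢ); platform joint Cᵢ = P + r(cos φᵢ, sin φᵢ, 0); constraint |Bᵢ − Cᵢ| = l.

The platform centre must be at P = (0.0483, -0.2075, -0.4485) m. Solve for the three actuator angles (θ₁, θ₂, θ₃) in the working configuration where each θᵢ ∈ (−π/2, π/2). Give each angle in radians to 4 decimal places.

θ₁ = 0.2616, θ₂ = 1.3088, θ₃ = -0.2623

arm 1 (φ=0.0°): x'=0.0483, y'=-0.2075
  A=0.0717, B=-0.4485, C=(l²−L²−A²−y'²−z²)/(2L)=-0.0467
  θ1 = atan2(B,A) + arccos(C/0.4542) = 0.2616
arm 2 (φ=120.0°): x'=-0.2039, y'=0.0619
  e−x'=0.3239;  (l²−L²−(e−x')²−y'²−z²)/2L = -0.3493
  θ2 = atan2(B,A) + arccos(C/0.5532) = 1.3088
φ3=240.0° → target in arm frame (0.1556, 0.1456)
  A=-0.0356, B=-0.4485, C=(l²−L²−A²−y'²−z²)/(2L)=0.0820
  γ=atan2(-0.4485,-0.0356)=-1.6499;  ψ=arccos(0.1822)=1.3876;  θ3=γ+ψ≈-0.2623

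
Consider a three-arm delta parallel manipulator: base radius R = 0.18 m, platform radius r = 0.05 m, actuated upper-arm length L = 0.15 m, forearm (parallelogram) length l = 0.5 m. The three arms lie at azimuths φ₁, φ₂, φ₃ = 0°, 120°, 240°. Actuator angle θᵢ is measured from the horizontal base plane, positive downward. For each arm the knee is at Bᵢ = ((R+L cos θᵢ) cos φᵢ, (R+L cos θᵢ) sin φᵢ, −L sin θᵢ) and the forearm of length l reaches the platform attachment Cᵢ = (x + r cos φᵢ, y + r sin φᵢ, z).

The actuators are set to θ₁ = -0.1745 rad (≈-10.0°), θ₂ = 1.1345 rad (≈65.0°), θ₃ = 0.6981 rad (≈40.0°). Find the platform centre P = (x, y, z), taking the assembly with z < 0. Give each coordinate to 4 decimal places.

(0.1933, -0.0787, -0.4604)

S1 = (0.2777·cos0.0°, 0.2777·sin0.0°, 0.0260) = (0.2777, 0.0000, 0.0260)
S2 = (0.1934·cos120.0°, 0.1934·sin120.0°, -0.1359) = (-0.0967, 0.1675, -0.1359)
arm 3 at φ=240.0°: ρ3 = 0.2449;  S3 = (-0.1225, -0.2121, -0.0964)
eliminate P² terms by subtracting sphere 1 from 2 and 3
plane₁₂: -0.7488x+0.3350y+-0.3240z = -0.0219
det = 0.5857;  x = 0.0208+-0.3747z,  y = -0.0191+0.1296z
quadratic in z: (1.1572)z²+(0.1355)z+(-0.1829)=0, √Δ=0.9301 → z ∈ {-0.4604, 0.3433}; z = -0.4604 (taking z<0)
x = 0.1933, y = -0.0787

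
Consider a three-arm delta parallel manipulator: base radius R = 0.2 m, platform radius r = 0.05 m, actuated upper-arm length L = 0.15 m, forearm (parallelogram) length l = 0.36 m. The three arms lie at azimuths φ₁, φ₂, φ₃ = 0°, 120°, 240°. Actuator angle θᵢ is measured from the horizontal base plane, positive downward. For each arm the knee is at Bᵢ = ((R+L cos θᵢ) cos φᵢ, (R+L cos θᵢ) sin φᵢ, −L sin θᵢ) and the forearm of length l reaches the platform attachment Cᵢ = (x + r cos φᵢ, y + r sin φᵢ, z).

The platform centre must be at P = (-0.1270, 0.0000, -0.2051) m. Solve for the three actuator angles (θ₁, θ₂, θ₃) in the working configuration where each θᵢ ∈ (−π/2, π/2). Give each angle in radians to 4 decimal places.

θ₁ = 1.0468, θ₂ = -0.3496, θ₃ = -0.3496

rotate P by −φ1: (-0.1270, 0.0000, -0.2051)
  A cos θ + B sin θ = C:  0.2770·cos θ + -0.2051·sin θ = -0.0390
  γ=atan2(-0.2051,0.2770)=-0.6374;  ψ=arccos(-0.1131)=1.6841;  θ1=γ+ψ≈1.0468
φ2=120.0° → target in arm frame (0.0635, 0.1100)
  A=0.0865, B=-0.2051, C=(l²−L²−A²−y'²−z²)/(2L)=0.1515
  √(A²+B²)=0.2226;  θ2 = -1.1717+0.8221 ≈ -0.3496
arm 3 (φ=240.0°): x'=0.0635, y'=-0.1100
  e−x'=0.0865;  (l²−L²−(e−x')²−y'²−z²)/2L = 0.1515
  γ=atan2(-0.2051,0.0865)=-1.1717;  ψ=arccos(0.6807)=0.8221;  θ3=γ+ψ≈-0.3496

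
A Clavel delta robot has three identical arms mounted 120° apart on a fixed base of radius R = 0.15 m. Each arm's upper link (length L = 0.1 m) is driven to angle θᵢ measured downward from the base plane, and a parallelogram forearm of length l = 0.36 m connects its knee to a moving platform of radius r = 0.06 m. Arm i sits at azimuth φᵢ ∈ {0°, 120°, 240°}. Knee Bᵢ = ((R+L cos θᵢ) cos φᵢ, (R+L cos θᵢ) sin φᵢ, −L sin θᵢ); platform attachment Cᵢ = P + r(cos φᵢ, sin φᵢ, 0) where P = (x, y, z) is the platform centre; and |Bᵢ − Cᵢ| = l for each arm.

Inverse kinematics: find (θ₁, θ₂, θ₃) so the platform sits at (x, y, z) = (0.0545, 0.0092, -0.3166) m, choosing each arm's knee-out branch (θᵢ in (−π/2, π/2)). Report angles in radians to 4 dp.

θ₁ = -0.1751, θ₂ = 0.2616, θ₃ = 0.3492

rotate P by −φ1: (0.0545, 0.0092, -0.3166)
  e−x'=0.0355;  (l²−L²−(e−x')²−y'²−z²)/2L = 0.0901
  γ=atan2(-0.3166,0.0355)=-1.4591;  ψ=arccos(0.2828)=1.2841;  θ1=γ+ψ≈-0.1751
φ2=120.0° → target in arm frame (-0.0193, -0.0518)
  e−x'=0.1093;  (l²−L²−(e−x')²−y'²−z²)/2L = 0.0237
  γ=atan2(-0.3166,0.1093)=-1.2384;  ψ=arccos(0.0707)=1.5000;  θ2=γ+ψ≈0.2616
arm 3 (φ=240.0°): x'=-0.0352, y'=0.0426
  e−x'=0.1252;  (l²−L²−(e−x')²−y'²−z²)/2L = 0.0094
  γ=atan2(-0.3166,0.1252)=-1.1942;  ψ=arccos(0.0275)=1.5433;  θ3=γ+ψ≈0.3492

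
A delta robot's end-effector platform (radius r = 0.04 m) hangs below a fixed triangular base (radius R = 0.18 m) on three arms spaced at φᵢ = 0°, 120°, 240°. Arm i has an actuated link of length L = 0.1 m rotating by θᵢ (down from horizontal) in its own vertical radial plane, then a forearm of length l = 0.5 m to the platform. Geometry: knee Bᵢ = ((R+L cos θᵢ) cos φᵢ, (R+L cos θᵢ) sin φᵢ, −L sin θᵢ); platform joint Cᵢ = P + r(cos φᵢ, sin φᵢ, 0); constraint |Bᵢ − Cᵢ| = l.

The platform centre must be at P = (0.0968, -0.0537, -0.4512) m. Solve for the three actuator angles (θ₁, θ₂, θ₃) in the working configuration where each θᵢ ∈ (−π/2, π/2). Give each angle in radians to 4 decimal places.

θ₁ = -0.2614, θ₂ = 0.6981, θ₃ = 0.2620

arm 1 (φ=0.0°): x'=0.0968, y'=-0.0537
  e−x'=0.0432;  (l²−L²−(e−x')²−y'²−z²)/2L = 0.1583
  θ1 = atan2(B,A) + arccos(C/0.4533) = -0.2614
φ2=120.0° → target in arm frame (-0.0949, -0.0570)
  A=0.2349, B=-0.4512, C=(l²−L²−A²−y'²−z²)/(2L)=-0.1100
  γ=atan2(-0.4512,0.2349)=-1.0908;  ψ=arccos(-0.2163)=1.7889;  θ2=γ+ψ≈0.6981
arm 3 (φ=240.0°): x'=-0.0019, y'=0.1107
  A=0.1419, B=-0.4512, C=(l²−L²−A²−y'²−z²)/(2L)=0.0202
  γ=atan2(-0.4512,0.1419)=-1.2661;  ψ=arccos(0.0426)=1.5281;  θ3=γ+ψ≈0.2620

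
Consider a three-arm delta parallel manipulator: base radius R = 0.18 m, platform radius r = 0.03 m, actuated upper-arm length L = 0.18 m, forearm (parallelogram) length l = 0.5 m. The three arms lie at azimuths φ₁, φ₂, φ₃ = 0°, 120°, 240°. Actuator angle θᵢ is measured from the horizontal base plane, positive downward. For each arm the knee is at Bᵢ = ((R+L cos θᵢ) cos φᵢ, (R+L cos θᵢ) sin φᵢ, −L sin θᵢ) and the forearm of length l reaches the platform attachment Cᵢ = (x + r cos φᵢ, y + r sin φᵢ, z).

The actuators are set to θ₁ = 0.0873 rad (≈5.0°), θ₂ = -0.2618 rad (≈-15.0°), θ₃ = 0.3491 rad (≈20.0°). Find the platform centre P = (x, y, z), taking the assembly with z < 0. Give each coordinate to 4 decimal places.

arm 1 at φ=0.0°: ρ1 = 0.3293;  S1 = (0.3293, 0.0000, -0.0157)
φ2=120.0°: virtual centre (-0.1619, 0.2805, 0.0466), radius l
φ3=240.0°: virtual centre (-0.1596, -0.2764, -0.0616), radius l
subtract pairs → two planes through P
linear system: -0.9825x+0.5610y = -0.0016−0.1246z; -0.9778x+-0.5528y = -0.0031−-0.0918z
Cramer: x(z) = 0.0024+0.0159z;  y(z) = 0.0013-0.1942z
sphere 1 gives Az²+Bz+C=0 with A=1.0380, B=0.0205, C=-0.1429;  B²−4AC=0.5936;  roots -0.3810, 0.3613;  negative root z = -0.3810
x = -0.0037, y = 0.0753

(-0.0037, 0.0753, -0.3810)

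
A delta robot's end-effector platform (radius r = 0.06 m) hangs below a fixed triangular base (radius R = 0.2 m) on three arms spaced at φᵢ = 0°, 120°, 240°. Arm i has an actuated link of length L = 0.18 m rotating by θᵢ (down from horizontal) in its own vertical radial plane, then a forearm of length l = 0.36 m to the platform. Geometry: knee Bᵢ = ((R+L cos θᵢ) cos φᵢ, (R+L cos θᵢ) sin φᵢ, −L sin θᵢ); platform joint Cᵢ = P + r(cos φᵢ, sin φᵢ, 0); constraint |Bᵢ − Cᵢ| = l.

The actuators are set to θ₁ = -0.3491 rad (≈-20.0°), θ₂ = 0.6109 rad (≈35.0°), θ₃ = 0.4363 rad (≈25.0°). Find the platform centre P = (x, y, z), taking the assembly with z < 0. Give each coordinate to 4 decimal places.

(0.0743, -0.0166, -0.2107)

O1 = (0.3091·cos0.0°, 0.3091·sin0.0°, 0.0616) = (0.3091, 0.0000, 0.0616)
arm 2 at φ=120.0°: e+L cos θ2 = 0.2874;  O2 = (-0.1437, 0.2489, -0.1032)
φ3=240.0°: virtual centre (-0.1516, -0.2625, -0.0761), radius l
|O₂|²−|O₁|² = -0.0061;  |O₃|²−|O₁|² = -0.0017
plane₁₂: -0.9057x+0.4979y+-0.3296z = -0.0061
Cramer: x(z) = 0.0043-0.3319z;  y(z) = -0.0044+0.0582z
sphere 1 gives Az²+Bz+C=0 with A=1.1136, B=0.0787, C=-0.0329;  B²−4AC=0.1526;  roots -0.2107, 0.1401;  negative root z = -0.2107
x = 0.0743, y = -0.0166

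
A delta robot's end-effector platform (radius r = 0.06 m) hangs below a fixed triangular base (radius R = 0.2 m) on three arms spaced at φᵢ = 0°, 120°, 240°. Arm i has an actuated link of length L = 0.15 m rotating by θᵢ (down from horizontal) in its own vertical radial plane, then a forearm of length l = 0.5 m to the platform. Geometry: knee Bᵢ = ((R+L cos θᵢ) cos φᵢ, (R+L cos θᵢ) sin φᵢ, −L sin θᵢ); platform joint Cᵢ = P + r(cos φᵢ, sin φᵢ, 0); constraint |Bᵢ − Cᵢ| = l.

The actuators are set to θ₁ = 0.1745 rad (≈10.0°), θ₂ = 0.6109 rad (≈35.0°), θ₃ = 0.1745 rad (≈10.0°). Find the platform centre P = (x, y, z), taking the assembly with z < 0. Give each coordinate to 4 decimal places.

φ1=0.0°: virtual centre (0.2877, 0.0000, -0.0260), radius l
φ2=120.0°: virtual centre (-0.1314, 0.2277, -0.0860), radius l
φ3=240.0°: virtual centre (-0.1439, -0.2492, -0.0260), radius l
subtract pairs → two planes through P
plane₁₂: -0.8383x+0.4553y+-0.1200z = -0.0070
Cramer: x(z) = 0.0043-0.0738z;  y(z) = -0.0074+0.1278z
sphere 1 gives Az²+Bz+C=0 with A=1.0218, B=0.0920, C=-0.1689;  B²−4AC=0.6989;  roots -0.4541, 0.3641;  negative root z = -0.4541
x = 0.0378, y = -0.0654

(0.0378, -0.0654, -0.4541)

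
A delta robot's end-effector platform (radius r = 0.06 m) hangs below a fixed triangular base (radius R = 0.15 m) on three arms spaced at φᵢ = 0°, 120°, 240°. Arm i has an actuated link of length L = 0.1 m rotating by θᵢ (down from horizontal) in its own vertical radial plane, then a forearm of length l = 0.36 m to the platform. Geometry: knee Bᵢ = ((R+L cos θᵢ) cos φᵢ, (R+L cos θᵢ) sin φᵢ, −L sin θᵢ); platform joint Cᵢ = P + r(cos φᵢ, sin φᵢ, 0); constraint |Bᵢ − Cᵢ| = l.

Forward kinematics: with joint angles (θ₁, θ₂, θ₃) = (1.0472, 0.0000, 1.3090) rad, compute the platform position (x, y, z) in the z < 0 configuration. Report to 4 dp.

φ1=0.0°: virtual centre (0.1400, 0.0000, -0.0866), radius l
S2 = (0.1900·cos120.0°, 0.1900·sin120.0°, 0.0000) = (-0.0950, 0.1645, 0.0000)
arm 3 at φ=240.0°: (R−r)+L cos θ3 = 0.1159;  S3 = (-0.0579, -0.1004, -0.0966)
|S₂|²−|S₁|² = 0.0090;  |S₃|²−|S₁|² = -0.0043
linear system: -0.4700x+0.3291y = 0.0090−0.1732z; -0.3959x+-0.2007y = -0.0043−-0.0200z
det = 0.2246;  x = -0.0017+0.1255z,  y = 0.0249+-0.3471z
into |P−S₁|² = l²: 1.1362z² + 0.1203z + -0.1014 = 0;  Δ = 0.4753;  z = -0.3563 or 0.2504 → z<0 root = -0.3563
x = -0.0464, y = 0.1486

(-0.0464, 0.1486, -0.3563)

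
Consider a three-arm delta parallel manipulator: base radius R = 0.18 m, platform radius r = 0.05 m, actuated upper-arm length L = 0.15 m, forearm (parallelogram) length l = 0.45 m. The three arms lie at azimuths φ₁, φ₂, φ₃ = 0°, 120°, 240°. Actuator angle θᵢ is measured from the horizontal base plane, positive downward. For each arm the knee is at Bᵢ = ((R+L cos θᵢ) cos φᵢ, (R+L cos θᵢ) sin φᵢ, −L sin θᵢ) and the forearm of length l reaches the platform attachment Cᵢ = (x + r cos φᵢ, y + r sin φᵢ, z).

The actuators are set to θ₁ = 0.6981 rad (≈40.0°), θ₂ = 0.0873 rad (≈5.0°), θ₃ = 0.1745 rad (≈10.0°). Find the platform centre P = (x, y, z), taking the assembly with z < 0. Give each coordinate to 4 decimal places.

(-0.0906, 0.0109, -0.3961)

S1 = (0.2449·cos0.0°, 0.2449·sin0.0°, -0.0964) = (0.2449, 0.0000, -0.0964)
arm 2 at φ=120.0°: (R−r)+L cos θ2 = 0.2794;  S2 = (-0.1397, 0.2420, -0.0131)
S3 = (0.2777·cos240.0°, 0.2777·sin240.0°, -0.0260) = (-0.1389, -0.2405, -0.0260)
eliminate P² terms by subtracting sphere 1 from 2 and 3
[-0.7692 0.4840 0.1667]·P = 0.0090;  [-0.7675 -0.4810 0.1407]·P = 0.0085
Cramer: x(z) = -0.0114+0.2000z;  y(z) = 0.0004-0.0265z
sphere 1 gives Az²+Bz+C=0 with A=1.0407, B=0.0903, C=-0.1275;  B²−4AC=0.5390;  roots -0.3961, 0.3093;  negative root z = -0.3961
x = -0.0906, y = 0.0109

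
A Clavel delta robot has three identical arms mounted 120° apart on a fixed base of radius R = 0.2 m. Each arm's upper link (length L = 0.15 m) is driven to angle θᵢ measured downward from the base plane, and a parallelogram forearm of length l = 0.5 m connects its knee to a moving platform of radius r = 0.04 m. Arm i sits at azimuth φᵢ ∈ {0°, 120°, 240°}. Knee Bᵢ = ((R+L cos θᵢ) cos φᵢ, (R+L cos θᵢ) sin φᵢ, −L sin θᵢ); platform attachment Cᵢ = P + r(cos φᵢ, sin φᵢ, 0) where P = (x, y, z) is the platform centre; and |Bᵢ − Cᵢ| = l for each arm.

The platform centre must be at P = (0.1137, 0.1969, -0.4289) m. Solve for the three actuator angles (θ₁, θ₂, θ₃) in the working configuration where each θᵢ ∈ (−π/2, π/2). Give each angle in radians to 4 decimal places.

arm 1 (φ=0.0°): x'=0.1137, y'=0.1969
  e−x'=0.0463;  (l²−L²−(e−x')²−y'²−z²)/2L = 0.0088
  γ=atan2(-0.4289,0.0463)=-1.4633;  ψ=arccos(0.0203)=1.5505;  θ1=γ+ψ≈0.0872
rotate P by −φ2: (0.1137, -0.1969, -0.4289)
  A=0.0463, B=-0.4289, C=(l²−L²−A²−y'²−z²)/(2L)=0.0087
  γ=atan2(-0.4289,0.0463)=-1.4632;  ψ=arccos(0.0203)=1.5505;  θ2=γ+ψ≈0.0873
φ3=240.0° → target in arm frame (-0.2274, 0.0000)
  A cos θ + B sin θ = C:  0.3874·cos θ + -0.4289·sin θ = -0.3550
  γ=atan2(-0.4289,0.3874)=-0.8362;  ψ=arccos(-0.6143)=2.2323;  θ3=γ+ψ≈1.3961

θ₁ = 0.0872, θ₂ = 0.0873, θ₃ = 1.3961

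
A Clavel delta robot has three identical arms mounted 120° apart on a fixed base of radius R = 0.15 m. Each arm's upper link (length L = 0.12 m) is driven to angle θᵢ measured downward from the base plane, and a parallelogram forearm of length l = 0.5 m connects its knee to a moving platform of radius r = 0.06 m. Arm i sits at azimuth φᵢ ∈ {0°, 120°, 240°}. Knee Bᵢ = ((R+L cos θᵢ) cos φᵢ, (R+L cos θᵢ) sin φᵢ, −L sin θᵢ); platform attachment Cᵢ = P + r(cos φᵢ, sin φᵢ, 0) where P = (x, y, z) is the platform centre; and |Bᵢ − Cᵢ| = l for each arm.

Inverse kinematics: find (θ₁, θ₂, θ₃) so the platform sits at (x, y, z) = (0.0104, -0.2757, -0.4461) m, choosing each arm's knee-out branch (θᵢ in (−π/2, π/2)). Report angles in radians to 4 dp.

φ1=0.0° → target in arm frame (0.0104, -0.2757)
  A=0.0796, B=-0.4461, C=(l²−L²−A²−y'²−z²)/(2L)=-0.1906
  θ1 = atan2(B,A) + arccos(C/0.4531) = 0.6108
rotate P by −φ2: (-0.2440, 0.1288, -0.4461)
  A cos θ + B sin θ = C:  0.3340·cos θ + -0.4461·sin θ = -0.3814
  θ2 = atan2(B,A) + arccos(C/0.5573) = 1.3964
rotate P by −φ3: (0.2336, 0.1469, -0.4461)
  A cos θ + B sin θ = C:  -0.1436·cos θ + -0.4461·sin θ = -0.0233
  √(A²+B²)=0.4686;  θ3 = -1.8821+1.6205 ≈ -0.2617

θ₁ = 0.6108, θ₂ = 1.3964, θ₃ = -0.2617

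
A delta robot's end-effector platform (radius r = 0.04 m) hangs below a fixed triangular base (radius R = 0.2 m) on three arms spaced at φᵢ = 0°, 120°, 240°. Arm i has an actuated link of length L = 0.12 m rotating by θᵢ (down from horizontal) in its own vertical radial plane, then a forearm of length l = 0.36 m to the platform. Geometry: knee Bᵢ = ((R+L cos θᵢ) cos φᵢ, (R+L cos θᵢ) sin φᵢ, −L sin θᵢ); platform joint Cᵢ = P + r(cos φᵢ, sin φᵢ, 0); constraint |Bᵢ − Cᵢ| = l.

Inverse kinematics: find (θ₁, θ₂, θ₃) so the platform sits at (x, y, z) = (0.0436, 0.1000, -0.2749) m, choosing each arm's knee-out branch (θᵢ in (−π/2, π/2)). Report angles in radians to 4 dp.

rotate P by −φ1: (0.0436, 0.1000, -0.2749)
  A cos θ + B sin θ = C:  0.1164·cos θ + -0.2749·sin θ = 0.0670
  γ=atan2(-0.2749,0.1164)=-1.1703;  ψ=arccos(0.2244)=1.3444;  θ1=γ+ψ≈0.1742
φ2=120.0° → target in arm frame (0.0648, -0.0878)
  A=0.0952, B=-0.2749, C=(l²−L²−A²−y'²−z²)/(2L)=0.0953
  γ=atan2(-0.2749,0.0952)=-1.2374;  ψ=arccos(0.3275)=1.2371;  θ2=γ+ψ≈-0.0003
rotate P by −φ3: (-0.1084, -0.0122, -0.2749)
  A=0.2684, B=-0.2749, C=(l²−L²−A²−y'²−z²)/(2L)=-0.1357
  √(A²+B²)=0.3842;  θ3 = -0.7974+1.9317 ≈ 1.1343

θ₁ = 0.1742, θ₂ = -0.0003, θ₃ = 1.1343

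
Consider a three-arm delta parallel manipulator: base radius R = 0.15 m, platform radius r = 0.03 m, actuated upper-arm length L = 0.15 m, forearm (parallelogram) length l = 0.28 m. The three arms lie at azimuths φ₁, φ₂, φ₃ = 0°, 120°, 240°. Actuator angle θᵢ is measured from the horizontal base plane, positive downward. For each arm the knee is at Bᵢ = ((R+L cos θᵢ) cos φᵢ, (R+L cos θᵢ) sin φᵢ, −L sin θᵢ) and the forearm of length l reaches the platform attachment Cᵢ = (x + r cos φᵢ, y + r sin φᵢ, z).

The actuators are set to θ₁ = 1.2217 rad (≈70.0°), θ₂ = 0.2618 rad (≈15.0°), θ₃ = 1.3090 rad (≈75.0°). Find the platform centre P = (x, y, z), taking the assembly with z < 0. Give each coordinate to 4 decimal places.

(-0.0487, 0.1076, -0.2766)

φ1=0.0°: virtual centre (0.1713, 0.0000, -0.1410), radius l
arm 2 at φ=120.0°: ρ2 = 0.2649;  O2 = (-0.1324, 0.2294, -0.0388)
arm 3 at φ=240.0°: ρ3 = 0.1588;  O3 = (-0.0794, -0.1375, -0.1449)
subtract pairs → two planes through P
linear system: -0.6075x+0.4588y = 0.0225−0.2043z; -0.5014x+-0.2751y = -0.0030−-0.0079z
det = 0.3972;  x = -0.0121+0.1324z,  y = 0.0329+-0.2699z
sphere 1 gives Az²+Bz+C=0 with A=1.0904, B=0.2156, C=-0.0238;  B²−4AC=0.1503;  roots -0.2766, 0.0789;  negative root z = -0.2766
x = -0.0487, y = 0.1076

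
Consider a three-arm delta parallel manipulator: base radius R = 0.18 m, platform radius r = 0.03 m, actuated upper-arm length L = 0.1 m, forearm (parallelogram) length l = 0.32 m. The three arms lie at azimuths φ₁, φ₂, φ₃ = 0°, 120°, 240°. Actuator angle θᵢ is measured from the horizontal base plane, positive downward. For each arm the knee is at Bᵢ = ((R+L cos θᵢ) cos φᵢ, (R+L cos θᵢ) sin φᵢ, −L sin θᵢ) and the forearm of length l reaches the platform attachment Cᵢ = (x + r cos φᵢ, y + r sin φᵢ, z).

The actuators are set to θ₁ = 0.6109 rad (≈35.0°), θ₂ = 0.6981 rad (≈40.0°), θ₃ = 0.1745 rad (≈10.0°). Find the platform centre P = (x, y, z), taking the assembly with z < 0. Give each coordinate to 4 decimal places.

(-0.0136, -0.0372, -0.2592)

O1 = (0.2319·cos0.0°, 0.2319·sin0.0°, -0.0574) = (0.2319, 0.0000, -0.0574)
O2 = (0.2266·cos120.0°, 0.2266·sin120.0°, -0.0643) = (-0.1133, 0.1962, -0.0643)
φ3=240.0°: virtual centre (-0.1242, -0.2152, -0.0174), radius l
eliminate P² terms by subtracting sphere 1 from 2 and 3
linear system: -0.6904x+0.3925y = -0.0016−-0.0138z; -0.7123x+-0.4304y = 0.0050−0.0800z
Cramer: x(z) = -0.0022+0.0441z;  y(z) = -0.0079+0.1129z
quadratic in z: (1.0147)z²+(0.0923)z+(-0.0442)=0, √Δ=0.4337 → z ∈ {-0.2592, 0.1682}; z = -0.2592 (taking z<0)
x = -0.0136, y = -0.0372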